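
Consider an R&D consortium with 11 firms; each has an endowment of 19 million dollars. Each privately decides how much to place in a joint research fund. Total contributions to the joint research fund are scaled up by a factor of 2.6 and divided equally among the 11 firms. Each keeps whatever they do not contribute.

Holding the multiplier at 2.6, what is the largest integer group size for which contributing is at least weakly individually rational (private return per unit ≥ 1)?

2

Private return per unit is 2.6/(group size), which is ≥ 1 whenever the group size is ≤ 2.6.
The largest such integer is 2.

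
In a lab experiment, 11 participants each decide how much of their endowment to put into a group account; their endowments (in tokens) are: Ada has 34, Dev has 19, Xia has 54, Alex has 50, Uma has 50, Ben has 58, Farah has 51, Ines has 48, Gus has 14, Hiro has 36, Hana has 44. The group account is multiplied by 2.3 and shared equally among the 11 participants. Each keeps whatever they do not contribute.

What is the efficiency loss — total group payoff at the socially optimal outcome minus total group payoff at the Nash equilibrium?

595.40 tokens

The private return per contributed unit is 2.3/11 = 0.2091 < 1 for every player regardless of endowment, so the Nash equilibrium is zero contribution and the group total is Σ E_j = 34 + 19 + 54 + 50 + 50 + 58 + 51 + 48 + 14 + 36 + 44 = 458.
Each contributed unit returns 2.300 to the group, so the social optimum is full contribution by everyone: group total = 2.300 × 458 = 1053.40.
Efficiency loss = (2.300 − 1) × 458 = 595.40.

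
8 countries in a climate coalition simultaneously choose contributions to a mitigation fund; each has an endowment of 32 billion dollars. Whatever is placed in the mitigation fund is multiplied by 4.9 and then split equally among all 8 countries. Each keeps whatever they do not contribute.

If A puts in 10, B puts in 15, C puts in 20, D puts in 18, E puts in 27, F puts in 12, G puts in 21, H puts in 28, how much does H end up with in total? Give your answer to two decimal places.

Total contributed: 10 + 15 + 20 + 18 + 27 + 12 + 21 + 28 = 151.
Each receives 4.9 × 151 / 8 = 92.49 from the mitigation fund.
H keeps 32 − 28 = 4, so H's payoff is 4 + 92.49 = 96.49.

96.49 billion dollars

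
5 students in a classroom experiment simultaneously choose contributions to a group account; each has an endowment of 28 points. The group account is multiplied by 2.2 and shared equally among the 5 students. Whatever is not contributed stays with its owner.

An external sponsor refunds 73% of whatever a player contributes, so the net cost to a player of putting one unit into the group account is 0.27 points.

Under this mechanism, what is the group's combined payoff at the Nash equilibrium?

Under the mechanism each unit contributed yields (2.2/5) / 0.27 = 1.6296 back to its contributor per unit of net cost, which exceeds 1, making full contribution the dominant choice for everyone.
So the Nash equilibrium is full contribution by all 5; the group earns 5 × (28 × 0.73 + 2.2 × 28) = 410.20.

410.20 points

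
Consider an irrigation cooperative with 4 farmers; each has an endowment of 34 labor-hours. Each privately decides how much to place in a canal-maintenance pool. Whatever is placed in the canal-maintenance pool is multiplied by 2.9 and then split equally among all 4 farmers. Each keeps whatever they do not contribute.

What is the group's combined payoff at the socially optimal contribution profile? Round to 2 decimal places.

394.40 labor-hours

Each contributed unit returns 2.900 to the group as a whole (0.7250 to each of 4 players), which exceeds 1, so the social optimum is full contribution: group total = 2.900 × 136 = 394.40.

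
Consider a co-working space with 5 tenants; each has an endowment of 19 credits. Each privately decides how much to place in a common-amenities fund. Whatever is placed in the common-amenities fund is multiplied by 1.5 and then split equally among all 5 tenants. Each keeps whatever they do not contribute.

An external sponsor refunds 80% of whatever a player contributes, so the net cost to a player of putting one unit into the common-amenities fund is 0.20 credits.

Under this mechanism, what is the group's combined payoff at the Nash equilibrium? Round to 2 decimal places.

The effective private return per unit is now (1.5/5) / 0.20 = 1.5000 > 1, so every player's dominant strategy flips to full contribution.
So the Nash equilibrium is full contribution by all 5; the group earns 5 × (19 × 0.80 + 1.5 × 19) = 218.50.

218.50 credits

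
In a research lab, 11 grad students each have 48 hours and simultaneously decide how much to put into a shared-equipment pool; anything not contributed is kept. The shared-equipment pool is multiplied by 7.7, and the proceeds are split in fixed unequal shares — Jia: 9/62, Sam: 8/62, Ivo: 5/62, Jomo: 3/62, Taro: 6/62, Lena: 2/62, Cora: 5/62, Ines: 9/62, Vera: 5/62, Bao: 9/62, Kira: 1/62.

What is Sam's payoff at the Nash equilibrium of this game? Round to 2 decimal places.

191.07 hours

For player j, contributing a unit is worthwhile iff 7.7 × (j's share) ≥ 1, i.e. iff j's share is at least 0.1299.
Jia, Ines and Bao clear that bar, contributing 48 each; the remaining 8 contribute 0. Total contributed: 144.
Sam keeps 48 and receives 7.7 × 144 × 8/62 = 143.07 from the shared-equipment pool, for a payoff of 191.07.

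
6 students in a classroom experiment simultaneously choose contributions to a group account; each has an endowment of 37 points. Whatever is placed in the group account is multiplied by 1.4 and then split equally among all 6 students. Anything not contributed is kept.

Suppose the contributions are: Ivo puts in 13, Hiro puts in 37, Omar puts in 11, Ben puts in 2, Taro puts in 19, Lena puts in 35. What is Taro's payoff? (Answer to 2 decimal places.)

Total contributed: 13 + 37 + 11 + 2 + 19 + 35 = 117.
Each receives 1.4 × 117 / 6 = 27.30 from the group account.
Taro keeps 37 − 19 = 18, so Taro's payoff is 18 + 27.30 = 45.30.

45.30 points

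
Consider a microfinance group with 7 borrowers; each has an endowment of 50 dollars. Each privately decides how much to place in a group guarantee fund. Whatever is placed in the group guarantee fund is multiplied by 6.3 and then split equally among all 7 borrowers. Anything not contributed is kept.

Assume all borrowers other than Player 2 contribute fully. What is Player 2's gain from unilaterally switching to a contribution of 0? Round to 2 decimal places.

5.00 dollars

Switching from a contribution of 50 to 0 lets Player 2 keep an extra 50 dollars, but lowers the group guarantee fund by 50, which costs Player 2 their own share of that drop: 6.3/7 × 50 = 45.00.
Net gain = 50 − 45.00 = 5.00. The private return per contributed unit (0.9000) is below 1, so free-riding is indeed the best response regardless of what the others do.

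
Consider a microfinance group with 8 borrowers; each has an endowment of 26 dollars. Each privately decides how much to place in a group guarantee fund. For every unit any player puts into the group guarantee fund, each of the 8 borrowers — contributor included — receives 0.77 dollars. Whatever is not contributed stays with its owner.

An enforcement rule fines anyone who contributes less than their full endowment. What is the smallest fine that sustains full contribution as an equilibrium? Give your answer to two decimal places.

5.98 dollars

Given the others contribute fully, the best deviation is to contribute 0 (any partial contribution still incurs the fine and gives up units whose private return 0.77 is below 1).
Deviating from 26 to 0 saves 26 dollars but forfeits the deviator's share of the drop in the group guarantee fund: 0.77 × 26 = 20.02.
So the deviation gain is 26 − 20.02 = 5.98, and the fine must be at least 5.98 dollars to wipe it out.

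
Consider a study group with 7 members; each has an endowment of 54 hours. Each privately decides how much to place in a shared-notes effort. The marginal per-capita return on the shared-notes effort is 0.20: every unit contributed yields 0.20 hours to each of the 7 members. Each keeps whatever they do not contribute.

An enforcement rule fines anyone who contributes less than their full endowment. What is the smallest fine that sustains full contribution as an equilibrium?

Given the others contribute fully, the best deviation is to contribute 0 (any partial contribution still incurs the fine and gives up units whose private return 0.20 is below 1).
Deviating from 54 to 0 saves 54 hours but forfeits the deviator's share of the drop in the shared-notes effort: 0.20 × 54 = 10.80.
So the deviation gain is 54 − 10.80 = 43.20, and the fine must be at least 43.20 hours to wipe it out.

43.20 hours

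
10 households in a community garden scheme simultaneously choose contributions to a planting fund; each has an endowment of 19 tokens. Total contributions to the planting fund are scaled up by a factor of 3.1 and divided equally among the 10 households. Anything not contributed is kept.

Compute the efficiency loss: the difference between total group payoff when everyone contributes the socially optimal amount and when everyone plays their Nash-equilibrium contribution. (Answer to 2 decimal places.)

Each contributed unit returns 3.1/10 = 0.3100 to its contributor — below 1 — so contributing 0 is dominant for every player. At the Nash equilibrium everyone keeps their 19, and the group total is 10 × 19 = 190.
Each contributed unit returns 3.100 to the group as a whole (0.3100 to each of 10 players), which exceeds 1, so the social optimum is full contribution: group total = 3.100 × 190 = 589.00.
Efficiency loss = 589.00 − 190 = 399.00.

399.00 tokens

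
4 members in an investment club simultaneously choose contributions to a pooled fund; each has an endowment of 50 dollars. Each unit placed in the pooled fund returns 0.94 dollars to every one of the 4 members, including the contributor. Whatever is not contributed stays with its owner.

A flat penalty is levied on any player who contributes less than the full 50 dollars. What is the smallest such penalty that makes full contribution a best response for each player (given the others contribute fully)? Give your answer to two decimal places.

Given the others contribute fully, the best deviation is to contribute 0 (any partial contribution still incurs the fine and gives up units whose private return 0.94 is below 1).
Deviating from 50 to 0 saves 50 dollars but forfeits the deviator's share of the drop in the pooled fund: 0.94 × 50 = 47.00.
So the deviation gain is 50 − 47.00 = 3.00, and the fine must be at least 3.00 dollars to wipe it out.

3.00 dollars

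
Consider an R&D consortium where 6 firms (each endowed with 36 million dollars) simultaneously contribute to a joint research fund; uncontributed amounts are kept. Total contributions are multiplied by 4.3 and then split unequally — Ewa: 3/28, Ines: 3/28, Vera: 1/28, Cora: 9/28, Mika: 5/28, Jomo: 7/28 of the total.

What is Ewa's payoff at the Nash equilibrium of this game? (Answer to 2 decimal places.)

69.17 million dollars

Each unit j contributes comes back to j as 4.3 × (j's share), so j prefers to contribute only if that share exceeds 1/4.3 = 0.2326; otherwise keeping the unit dominates.
Cora and Jomo clear that bar, contributing 36 each; the remaining 4 contribute 0. Total contributed: 72.
Ewa keeps 36 and receives 4.3 × 72 × 3/28 = 33.17 from the joint research fund, for a payoff of 69.17.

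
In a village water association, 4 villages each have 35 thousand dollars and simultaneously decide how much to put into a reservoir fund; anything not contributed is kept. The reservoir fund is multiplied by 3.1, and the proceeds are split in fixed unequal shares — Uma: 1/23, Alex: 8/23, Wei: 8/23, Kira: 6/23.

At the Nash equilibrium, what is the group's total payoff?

287.00 thousand dollars

Player j's private return per contributed unit is 3.1 × (j's share). Contributing is weakly dominant for j when that share is at least 1/3.1 = 0.3226, and contributing 0 is dominant otherwise.
The shares above 0.3226 belong to Alex and Wei, contributing 35 each; the remaining 2 contribute 0. Total contributed: 70.
The reservoir fund pays out 3.1 × 70 = 217.00 in total (split across the unequal shares, but the aggregate is all that matters for the group sum).
The 2 free-riders keep 35 each, adding 70. Group total = 70 + 217.00 = 287.00.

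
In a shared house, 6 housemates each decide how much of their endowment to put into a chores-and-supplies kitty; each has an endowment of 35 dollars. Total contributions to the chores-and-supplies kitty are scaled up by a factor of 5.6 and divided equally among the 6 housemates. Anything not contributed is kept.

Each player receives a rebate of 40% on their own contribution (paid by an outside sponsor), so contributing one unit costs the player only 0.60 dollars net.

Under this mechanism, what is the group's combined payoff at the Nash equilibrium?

1260.00 dollars

With the mechanism, a contributed unit returns (5.6/6) / 0.60 = 1.5556 per unit of net cost to the contributor — now above 1 — so contributing fully is weakly dominant for every player.
At the Nash equilibrium everyone contributes 35. Group total payoff = 6 × (35 × 0.40 + 5.6 × 35) = 1260.00.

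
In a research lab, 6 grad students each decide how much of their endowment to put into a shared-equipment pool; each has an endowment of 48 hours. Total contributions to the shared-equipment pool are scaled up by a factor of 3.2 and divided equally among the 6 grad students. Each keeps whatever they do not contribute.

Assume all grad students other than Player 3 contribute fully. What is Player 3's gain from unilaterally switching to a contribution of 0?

22.40 hours

Switching from a contribution of 48 to 0 lets Player 3 keep an extra 48 hours, but lowers the shared-equipment pool by 48, which costs Player 3 their own share of that drop: 3.2/6 × 48 = 25.60.
Net gain = 48 − 25.60 = 22.40. The private return per contributed unit (0.5333) is below 1, so free-riding is indeed the best response regardless of what the others do.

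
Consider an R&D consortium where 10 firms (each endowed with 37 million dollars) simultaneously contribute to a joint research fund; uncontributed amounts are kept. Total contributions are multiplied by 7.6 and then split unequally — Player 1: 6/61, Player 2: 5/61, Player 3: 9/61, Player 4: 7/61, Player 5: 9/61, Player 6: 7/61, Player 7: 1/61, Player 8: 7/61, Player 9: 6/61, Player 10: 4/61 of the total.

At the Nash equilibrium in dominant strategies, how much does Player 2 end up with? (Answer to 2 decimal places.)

83.10 million dollars

For player j, contributing a unit is worthwhile iff 7.6 × (j's share) ≥ 1, i.e. iff j's share is at least 0.1316.
Player 3 and Player 5 clear that bar, contributing 37 each; the remaining 8 contribute 0. Total contributed: 74.
Player 2 keeps 37 and receives 7.6 × 74 × 5/61 = 46.10 from the joint research fund, for a payoff of 83.10.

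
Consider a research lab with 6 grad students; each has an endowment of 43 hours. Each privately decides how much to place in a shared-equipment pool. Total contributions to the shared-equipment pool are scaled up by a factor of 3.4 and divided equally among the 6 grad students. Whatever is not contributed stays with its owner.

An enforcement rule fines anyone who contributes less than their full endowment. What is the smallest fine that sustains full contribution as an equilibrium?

Given the others contribute fully, the best deviation is to contribute 0 (any partial contribution still incurs the fine and gives up units whose private return 0.5667 is below 1).
Deviating from 43 to 0 saves 43 hours but forfeits the deviator's share of the drop in the shared-equipment pool: 3.4/6 × 43 = 24.37.
So the deviation gain is 43 − 24.37 = 18.63, and the fine must be at least 18.63 hours to wipe it out.

18.63 hours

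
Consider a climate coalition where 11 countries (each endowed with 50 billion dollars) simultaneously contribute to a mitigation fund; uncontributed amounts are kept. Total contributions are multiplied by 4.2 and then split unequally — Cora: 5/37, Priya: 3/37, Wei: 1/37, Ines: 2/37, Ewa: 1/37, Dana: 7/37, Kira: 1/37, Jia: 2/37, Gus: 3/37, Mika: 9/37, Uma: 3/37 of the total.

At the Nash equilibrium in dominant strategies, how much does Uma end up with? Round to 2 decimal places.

For player j, contributing a unit is worthwhile iff 4.2 × (j's share) ≥ 1, i.e. iff j's share is at least 0.2381.
The only share above 0.2381 is Mika's 9/37, contributing 50; the remaining 10 contribute 0. Total contributed: 50.
Uma keeps 50 and receives 4.2 × 50 × 3/37 = 17.03 from the mitigation fund, for a payoff of 67.03.

67.03 billion dollars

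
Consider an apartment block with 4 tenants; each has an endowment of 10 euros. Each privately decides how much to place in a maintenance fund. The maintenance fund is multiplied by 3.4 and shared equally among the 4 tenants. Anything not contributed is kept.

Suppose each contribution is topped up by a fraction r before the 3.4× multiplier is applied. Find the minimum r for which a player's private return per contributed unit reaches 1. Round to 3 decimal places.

With matching at rate r, one contributed unit becomes (1 + r) in the maintenance fund and returns 3.4 × (1 + r) / 4 to the contributor.
Setting this equal to 1: 1 + r = 4/3.4 = 1.1765.
So the minimum matching rate is r = 1.1765 − 1 = 0.176.

0.176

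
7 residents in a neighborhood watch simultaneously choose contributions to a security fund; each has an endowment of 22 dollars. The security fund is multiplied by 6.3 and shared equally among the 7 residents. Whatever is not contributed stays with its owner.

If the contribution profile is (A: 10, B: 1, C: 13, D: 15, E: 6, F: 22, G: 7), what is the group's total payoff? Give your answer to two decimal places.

546.20 dollars

Total contributed: 10 + 1 + 13 + 15 + 6 + 22 + 7 = 74; total kept: 7 × 22 − 74 = 80.
The security fund pays out 6.3 × 74 = 466.20 in aggregate.
Group total = 80 + 466.20 = 546.20.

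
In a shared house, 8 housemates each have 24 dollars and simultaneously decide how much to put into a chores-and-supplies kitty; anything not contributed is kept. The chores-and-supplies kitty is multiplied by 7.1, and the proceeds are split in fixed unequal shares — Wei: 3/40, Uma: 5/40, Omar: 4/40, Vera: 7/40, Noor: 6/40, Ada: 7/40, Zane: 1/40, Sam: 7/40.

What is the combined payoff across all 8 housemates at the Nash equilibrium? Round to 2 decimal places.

777.60 dollars

Each unit j contributes comes back to j as 7.1 × (j's share), so j prefers to contribute only if that share exceeds 1/7.1 = 0.1408; otherwise keeping the unit dominates.
Vera, Noor, Ada and Sam clear that bar, contributing 24 each; the remaining 4 contribute 0. Total contributed: 96.
The chores-and-supplies kitty pays out 7.1 × 96 = 681.60 in total (split across the unequal shares, but the aggregate is all that matters for the group sum).
The 4 free-riders keep 24 each, adding 96. Group total = 96 + 681.60 = 777.60.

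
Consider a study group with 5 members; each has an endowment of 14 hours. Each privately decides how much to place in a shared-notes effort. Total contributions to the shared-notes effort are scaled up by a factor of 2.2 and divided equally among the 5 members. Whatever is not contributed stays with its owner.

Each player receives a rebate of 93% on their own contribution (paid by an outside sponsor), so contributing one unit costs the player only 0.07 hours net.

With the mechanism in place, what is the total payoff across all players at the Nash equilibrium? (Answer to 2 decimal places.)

With the mechanism, a contributed unit returns (2.2/5) / 0.07 = 6.2857 per unit of net cost to the contributor — now above 1 — so contributing fully is weakly dominant for every player.
So the Nash equilibrium is full contribution by all 5; the group earns 5 × (14 × 0.93 + 2.2 × 14) = 219.10.

219.10 hours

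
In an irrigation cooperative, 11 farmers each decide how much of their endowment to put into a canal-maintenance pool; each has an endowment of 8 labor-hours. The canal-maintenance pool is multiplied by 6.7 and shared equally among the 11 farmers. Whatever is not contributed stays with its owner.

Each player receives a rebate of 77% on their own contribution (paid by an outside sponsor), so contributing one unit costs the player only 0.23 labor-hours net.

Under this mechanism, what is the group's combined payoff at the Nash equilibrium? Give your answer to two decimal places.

657.36 labor-hours

With the mechanism, a contributed unit returns (6.7/11) / 0.23 = 2.6482 per unit of net cost to the contributor — now above 1 — so contributing fully is weakly dominant for every player.
So the Nash equilibrium is full contribution by all 11; the group earns 11 × (8 × 0.77 + 6.7 × 8) = 657.36.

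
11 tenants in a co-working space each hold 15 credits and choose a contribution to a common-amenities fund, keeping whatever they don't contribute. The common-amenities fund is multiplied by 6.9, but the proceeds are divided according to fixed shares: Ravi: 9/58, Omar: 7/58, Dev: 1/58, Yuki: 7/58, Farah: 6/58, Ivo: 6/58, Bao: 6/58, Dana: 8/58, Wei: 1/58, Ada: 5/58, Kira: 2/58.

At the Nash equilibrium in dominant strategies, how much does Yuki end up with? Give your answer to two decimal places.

Each unit j contributes comes back to j as 6.9 × (j's share), so j prefers to contribute only if that share exceeds 1/6.9 = 0.1449; otherwise keeping the unit dominates.
The only share above 0.1449 is Ravi's 9/58, contributing 15; the remaining 10 contribute 0. Total contributed: 15.
Yuki keeps 15 and receives 6.9 × 15 × 7/58 = 12.49 from the common-amenities fund, for a payoff of 27.49.

27.49 credits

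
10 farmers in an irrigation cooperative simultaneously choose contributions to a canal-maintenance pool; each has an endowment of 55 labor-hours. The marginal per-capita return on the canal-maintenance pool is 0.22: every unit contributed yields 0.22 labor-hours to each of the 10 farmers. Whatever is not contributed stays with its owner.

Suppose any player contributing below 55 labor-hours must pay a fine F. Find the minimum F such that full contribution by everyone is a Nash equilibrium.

Given the others contribute fully, the best deviation is to contribute 0 (any partial contribution still incurs the fine and gives up units whose private return 0.22 is below 1).
Deviating from 55 to 0 saves 55 labor-hours but forfeits the deviator's share of the drop in the canal-maintenance pool: 0.22 × 55 = 12.10.
So the deviation gain is 55 − 12.10 = 42.90, and the fine must be at least 42.90 labor-hours to wipe it out.

42.90 labor-hours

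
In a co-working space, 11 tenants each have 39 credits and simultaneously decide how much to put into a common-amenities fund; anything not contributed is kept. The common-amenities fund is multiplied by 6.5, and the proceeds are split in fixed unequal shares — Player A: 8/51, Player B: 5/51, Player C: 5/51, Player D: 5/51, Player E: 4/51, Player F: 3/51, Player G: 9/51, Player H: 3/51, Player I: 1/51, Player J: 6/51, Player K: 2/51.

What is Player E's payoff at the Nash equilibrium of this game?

78.76 credits

For player j, contributing a unit is worthwhile iff 6.5 × (j's share) ≥ 1, i.e. iff j's share is at least 0.1538.
The shares above 0.1538 belong to Player A and Player G, contributing 39 each; the remaining 9 contribute 0. Total contributed: 78.
Player E keeps 39 and receives 6.5 × 78 × 4/51 = 39.76 from the common-amenities fund, for a payoff of 78.76.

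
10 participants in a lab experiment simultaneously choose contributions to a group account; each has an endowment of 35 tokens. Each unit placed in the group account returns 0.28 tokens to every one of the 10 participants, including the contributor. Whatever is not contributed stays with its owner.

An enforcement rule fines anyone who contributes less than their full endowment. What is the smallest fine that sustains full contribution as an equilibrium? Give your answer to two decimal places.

25.20 tokens

Given the others contribute fully, the best deviation is to contribute 0 (any partial contribution still incurs the fine and gives up units whose private return 0.28 is below 1).
Deviating from 35 to 0 saves 35 tokens but forfeits the deviator's share of the drop in the group account: 0.28 × 35 = 9.80.
So the deviation gain is 35 − 9.80 = 25.20, and the fine must be at least 25.20 tokens to wipe it out.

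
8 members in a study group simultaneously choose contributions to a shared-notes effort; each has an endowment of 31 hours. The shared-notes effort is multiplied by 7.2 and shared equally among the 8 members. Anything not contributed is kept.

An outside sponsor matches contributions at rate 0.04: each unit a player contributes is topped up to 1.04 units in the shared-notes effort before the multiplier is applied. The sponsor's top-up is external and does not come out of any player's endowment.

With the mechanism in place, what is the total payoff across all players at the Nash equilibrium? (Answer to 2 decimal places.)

With the mechanism, a contributed unit returns 7.2 × 1.04 / 8 = 0.9360 per unit of net cost — still below 1 — so contributing 0 remains dominant for every player.
Everyone keeps their endowment and the group total is 8 × 31 = 248.

248.00 hours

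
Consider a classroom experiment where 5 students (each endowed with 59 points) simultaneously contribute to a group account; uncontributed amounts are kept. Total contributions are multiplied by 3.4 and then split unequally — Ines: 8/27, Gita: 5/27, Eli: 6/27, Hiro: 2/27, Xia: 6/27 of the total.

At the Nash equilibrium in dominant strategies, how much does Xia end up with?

103.58 points

Player j's private return per contributed unit is 3.4 × (j's share). Contributing is weakly dominant for j when that share is at least 1/3.4 = 0.2941, and contributing 0 is dominant otherwise.
The only share above 0.2941 is Ines's 8/27, contributing 59; the remaining 4 contribute 0. Total contributed: 59.
Xia keeps 59 and receives 3.4 × 59 × 6/27 = 44.58 from the group account, for a payoff of 103.58.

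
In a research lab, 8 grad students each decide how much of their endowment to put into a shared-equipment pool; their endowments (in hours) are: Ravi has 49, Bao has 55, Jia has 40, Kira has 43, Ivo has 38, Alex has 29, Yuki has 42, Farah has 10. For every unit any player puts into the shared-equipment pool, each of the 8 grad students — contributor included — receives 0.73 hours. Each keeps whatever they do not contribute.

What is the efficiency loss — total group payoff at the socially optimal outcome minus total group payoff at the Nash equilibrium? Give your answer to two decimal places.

1481.04 hours

The private return per contributed unit is 0.73 < 1 for everyone, so the Nash equilibrium is zero contribution and the group total is Σ E_j = 49 + 55 + 40 + 43 + 38 + 29 + 42 + 10 = 306.
Each contributed unit returns 5.840 to the group, so the social optimum is full contribution by everyone: group total = 5.840 × 306 = 1787.04.
Efficiency loss = (5.840 − 1) × 306 = 1481.04.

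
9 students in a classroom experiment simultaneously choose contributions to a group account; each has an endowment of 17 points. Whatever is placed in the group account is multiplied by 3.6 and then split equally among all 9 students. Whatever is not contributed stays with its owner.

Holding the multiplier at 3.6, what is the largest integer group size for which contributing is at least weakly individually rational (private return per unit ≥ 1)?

Private return per unit is 3.6/(group size), which is ≥ 1 whenever the group size is ≤ 3.6.
The largest such integer is 3.

3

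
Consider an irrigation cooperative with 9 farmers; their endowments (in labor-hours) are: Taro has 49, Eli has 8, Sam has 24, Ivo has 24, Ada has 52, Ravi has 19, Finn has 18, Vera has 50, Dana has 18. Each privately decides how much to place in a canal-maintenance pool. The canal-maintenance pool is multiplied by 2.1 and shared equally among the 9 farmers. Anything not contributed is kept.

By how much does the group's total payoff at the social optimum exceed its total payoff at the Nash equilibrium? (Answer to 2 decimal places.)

The private return per contributed unit is 2.1/9 = 0.2333 < 1 for every player regardless of endowment, so the Nash equilibrium is zero contribution and the group total is Σ E_j = 49 + 8 + 24 + 24 + 52 + 19 + 18 + 50 + 18 = 262.
Each contributed unit returns 2.100 to the group, so the social optimum is full contribution by everyone: group total = 2.100 × 262 = 550.20.
Efficiency loss = (2.100 − 1) × 262 = 288.20.

288.20 labor-hours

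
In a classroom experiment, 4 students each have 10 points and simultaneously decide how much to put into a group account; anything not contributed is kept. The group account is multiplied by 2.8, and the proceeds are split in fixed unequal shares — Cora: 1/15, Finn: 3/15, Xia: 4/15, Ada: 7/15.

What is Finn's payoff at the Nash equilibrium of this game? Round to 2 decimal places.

Player j's private return per contributed unit is 2.8 × (j's share). Contributing is weakly dominant for j when that share is at least 1/2.8 = 0.3571, and contributing 0 is dominant otherwise.
Only Ada (7/15) clears that bar, contributing 10; the remaining 3 contribute 0. Total contributed: 10.
Finn keeps 10 and receives 2.8 × 10 × 3/15 = 5.60 from the group account, for a payoff of 15.60.

15.60 points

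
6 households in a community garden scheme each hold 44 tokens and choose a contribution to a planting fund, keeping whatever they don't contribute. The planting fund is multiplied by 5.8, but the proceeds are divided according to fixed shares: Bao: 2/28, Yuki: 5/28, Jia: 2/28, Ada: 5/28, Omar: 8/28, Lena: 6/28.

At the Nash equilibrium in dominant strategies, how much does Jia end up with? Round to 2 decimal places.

Player j's private return per contributed unit is 5.8 × (j's share). Contributing is weakly dominant for j when that share is at least 1/5.8 = 0.1724, and contributing 0 is dominant otherwise.
Yuki, Ada, Omar and Lena clear that bar, contributing 44 each; the remaining 2 contribute 0. Total contributed: 176.
Jia keeps 44 and receives 5.8 × 176 × 2/28 = 72.91 from the planting fund, for a payoff of 116.91.

116.91 tokens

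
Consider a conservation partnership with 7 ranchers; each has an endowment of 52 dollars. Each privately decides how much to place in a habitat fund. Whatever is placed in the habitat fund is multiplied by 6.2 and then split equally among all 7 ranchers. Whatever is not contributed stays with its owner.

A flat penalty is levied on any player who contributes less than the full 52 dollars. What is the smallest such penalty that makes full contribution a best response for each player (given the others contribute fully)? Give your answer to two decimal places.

5.94 dollars

Given the others contribute fully, the best deviation is to contribute 0 (any partial contribution still incurs the fine and gives up units whose private return 0.8857 is below 1).
Deviating from 52 to 0 saves 52 dollars but forfeits the deviator's share of the drop in the habitat fund: 6.2/7 × 52 = 46.06.
So the deviation gain is 52 − 46.06 = 5.94, and the fine must be at least 5.94 dollars to wipe it out.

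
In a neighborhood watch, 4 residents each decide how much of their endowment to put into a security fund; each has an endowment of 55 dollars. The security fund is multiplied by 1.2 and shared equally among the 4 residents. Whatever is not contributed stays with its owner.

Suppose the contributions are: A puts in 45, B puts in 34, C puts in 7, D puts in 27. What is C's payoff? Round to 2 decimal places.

Total contributed: 45 + 34 + 7 + 27 = 113.
Each receives 1.2 × 113 / 4 = 33.90 from the security fund.
C keeps 55 − 7 = 48, so C's payoff is 48 + 33.90 = 81.90.

81.90 dollars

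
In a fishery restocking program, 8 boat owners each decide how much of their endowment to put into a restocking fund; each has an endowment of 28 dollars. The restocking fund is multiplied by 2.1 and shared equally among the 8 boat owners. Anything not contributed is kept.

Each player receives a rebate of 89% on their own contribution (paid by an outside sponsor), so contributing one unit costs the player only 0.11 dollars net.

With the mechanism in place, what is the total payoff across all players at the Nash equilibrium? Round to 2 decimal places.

669.76 dollars

With the mechanism, a contributed unit returns (2.1/8) / 0.11 = 2.3864 per unit of net cost to the contributor — now above 1 — so contributing fully is weakly dominant for every player.
So the Nash equilibrium is full contribution by all 8; the group earns 8 × (28 × 0.89 + 2.1 × 28) = 669.76.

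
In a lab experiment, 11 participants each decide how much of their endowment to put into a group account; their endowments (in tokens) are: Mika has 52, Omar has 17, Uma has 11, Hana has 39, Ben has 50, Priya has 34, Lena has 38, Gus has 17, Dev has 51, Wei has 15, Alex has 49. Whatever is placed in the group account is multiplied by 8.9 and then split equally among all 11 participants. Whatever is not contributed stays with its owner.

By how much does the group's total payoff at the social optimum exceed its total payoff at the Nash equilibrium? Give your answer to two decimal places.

The private return per contributed unit is 8.9/11 = 0.8091 < 1 for every player regardless of endowment, so the Nash equilibrium is zero contribution and the group total is Σ E_j = 52 + 17 + 11 + 39 + 50 + 34 + 38 + 17 + 51 + 15 + 49 = 373.
Each contributed unit returns 8.900 to the group, so the social optimum is full contribution by everyone: group total = 8.900 × 373 = 3319.70.
Efficiency loss = (8.900 − 1) × 373 = 2946.70.

2946.70 tokens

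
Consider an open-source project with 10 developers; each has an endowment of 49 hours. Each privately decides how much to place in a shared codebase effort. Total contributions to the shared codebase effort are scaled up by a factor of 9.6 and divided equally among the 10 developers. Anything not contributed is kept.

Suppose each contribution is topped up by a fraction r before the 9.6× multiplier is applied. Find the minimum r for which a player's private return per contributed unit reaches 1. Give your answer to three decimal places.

0.042

With matching at rate r, one contributed unit becomes (1 + r) in the shared codebase effort and returns 9.6 × (1 + r) / 10 to the contributor.
Setting this equal to 1: 1 + r = 10/9.6 = 1.0417.
So the minimum matching rate is r = 1.0417 − 1 = 0.042.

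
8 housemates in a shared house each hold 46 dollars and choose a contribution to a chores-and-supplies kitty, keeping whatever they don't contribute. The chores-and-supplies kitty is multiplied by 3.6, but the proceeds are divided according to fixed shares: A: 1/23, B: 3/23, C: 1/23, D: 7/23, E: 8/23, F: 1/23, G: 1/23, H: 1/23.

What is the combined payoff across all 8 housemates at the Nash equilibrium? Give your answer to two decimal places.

607.20 dollars

For player j, contributing a unit is worthwhile iff 3.6 × (j's share) ≥ 1, i.e. iff j's share is at least 0.2778.
D and E are above the threshold, contributing 46 each; the remaining 6 contribute 0. Total contributed: 92.
The chores-and-supplies kitty pays out 3.6 × 92 = 331.20 in total (split across the unequal shares, but the aggregate is all that matters for the group sum).
The 6 free-riders keep 46 each, adding 276. Group total = 276 + 331.20 = 607.20.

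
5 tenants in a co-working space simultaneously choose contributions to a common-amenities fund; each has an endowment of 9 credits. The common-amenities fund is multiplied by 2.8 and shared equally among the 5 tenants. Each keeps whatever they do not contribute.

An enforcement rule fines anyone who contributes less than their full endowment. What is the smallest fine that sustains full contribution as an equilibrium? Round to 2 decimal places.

Given the others contribute fully, the best deviation is to contribute 0 (any partial contribution still incurs the fine and gives up units whose private return 0.5600 is below 1).
Deviating from 9 to 0 saves 9 credits but forfeits the deviator's share of the drop in the common-amenities fund: 2.8/5 × 9 = 5.04.
So the deviation gain is 9 − 5.04 = 3.96, and the fine must be at least 3.96 credits to wipe it out.

3.96 credits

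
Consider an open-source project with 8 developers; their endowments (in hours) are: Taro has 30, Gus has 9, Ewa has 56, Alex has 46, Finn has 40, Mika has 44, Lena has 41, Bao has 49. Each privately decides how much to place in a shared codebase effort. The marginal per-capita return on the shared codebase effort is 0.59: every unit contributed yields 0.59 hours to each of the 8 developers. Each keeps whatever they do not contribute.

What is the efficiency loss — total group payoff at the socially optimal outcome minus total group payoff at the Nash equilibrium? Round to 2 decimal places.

The private return per contributed unit is 0.59 < 1 for everyone, so the Nash equilibrium is zero contribution and the group total is Σ E_j = 30 + 9 + 56 + 46 + 40 + 44 + 41 + 49 = 315.
Each contributed unit returns 4.720 to the group, so the social optimum is full contribution by everyone: group total = 4.720 × 315 = 1486.80.
Efficiency loss = (4.720 − 1) × 315 = 1171.80.

1171.80 hours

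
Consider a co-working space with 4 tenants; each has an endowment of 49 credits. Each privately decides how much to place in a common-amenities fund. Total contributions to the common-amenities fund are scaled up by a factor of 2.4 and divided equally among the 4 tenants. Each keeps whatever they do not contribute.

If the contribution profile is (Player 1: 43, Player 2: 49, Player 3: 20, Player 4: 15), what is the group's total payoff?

Total contributed: 43 + 49 + 20 + 15 = 127; total kept: 4 × 49 − 127 = 69.
The common-amenities fund pays out 2.4 × 127 = 304.80 in aggregate.
Group total = 69 + 304.80 = 373.80.

373.80 credits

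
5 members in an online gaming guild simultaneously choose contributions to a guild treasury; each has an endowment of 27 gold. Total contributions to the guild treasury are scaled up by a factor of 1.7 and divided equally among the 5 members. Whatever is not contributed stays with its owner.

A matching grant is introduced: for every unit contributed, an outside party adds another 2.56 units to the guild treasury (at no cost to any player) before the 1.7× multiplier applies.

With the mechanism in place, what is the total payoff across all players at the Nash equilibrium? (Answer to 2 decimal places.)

With the mechanism, a contributed unit returns 1.7 × 3.56 / 5 = 1.2104 per unit of net cost to the contributor — now above 1 — so contributing fully is weakly dominant for every player.
At the Nash equilibrium everyone contributes 27. Group total payoff = 1.7 × 3.56 × 135 = 817.02.

817.02 gold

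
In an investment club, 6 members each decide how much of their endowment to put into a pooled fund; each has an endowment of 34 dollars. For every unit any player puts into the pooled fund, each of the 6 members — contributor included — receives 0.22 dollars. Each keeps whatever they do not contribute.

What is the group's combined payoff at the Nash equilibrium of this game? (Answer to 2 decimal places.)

204.00 dollars

The private return per contributed unit is 0.22 < 1, so contributing 0 is dominant for every player. At the Nash equilibrium everyone keeps their 34, and the group total is 6 × 34 = 204.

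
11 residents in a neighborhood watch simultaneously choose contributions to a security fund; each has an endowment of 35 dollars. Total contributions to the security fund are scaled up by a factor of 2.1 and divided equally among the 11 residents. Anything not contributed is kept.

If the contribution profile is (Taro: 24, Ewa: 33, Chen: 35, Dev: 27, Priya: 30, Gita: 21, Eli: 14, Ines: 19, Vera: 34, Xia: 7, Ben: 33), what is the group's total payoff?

689.70 dollars

Total contributed: 24 + 33 + 35 + 27 + 30 + 21 + 14 + 19 + 34 + 7 + 33 = 277; total kept: 11 × 35 − 277 = 108.
The security fund pays out 2.1 × 277 = 581.70 in aggregate.
Group total = 108 + 581.70 = 689.70.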